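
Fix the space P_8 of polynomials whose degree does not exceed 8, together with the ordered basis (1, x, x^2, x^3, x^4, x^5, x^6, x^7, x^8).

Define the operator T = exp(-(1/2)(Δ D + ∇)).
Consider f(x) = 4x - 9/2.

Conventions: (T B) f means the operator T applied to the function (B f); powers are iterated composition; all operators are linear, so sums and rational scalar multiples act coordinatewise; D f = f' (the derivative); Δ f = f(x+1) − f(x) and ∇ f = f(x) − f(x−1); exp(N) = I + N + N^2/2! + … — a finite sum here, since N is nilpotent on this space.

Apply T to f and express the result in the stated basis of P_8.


order-1 term: -2
the series for exp(-(1/2)(Δ D + ∇)) f terminates at order 1
exp(-(1/2)(Δ D + ∇)) f = 4x - 13/2

the result is g(x) = 4x - 13/2


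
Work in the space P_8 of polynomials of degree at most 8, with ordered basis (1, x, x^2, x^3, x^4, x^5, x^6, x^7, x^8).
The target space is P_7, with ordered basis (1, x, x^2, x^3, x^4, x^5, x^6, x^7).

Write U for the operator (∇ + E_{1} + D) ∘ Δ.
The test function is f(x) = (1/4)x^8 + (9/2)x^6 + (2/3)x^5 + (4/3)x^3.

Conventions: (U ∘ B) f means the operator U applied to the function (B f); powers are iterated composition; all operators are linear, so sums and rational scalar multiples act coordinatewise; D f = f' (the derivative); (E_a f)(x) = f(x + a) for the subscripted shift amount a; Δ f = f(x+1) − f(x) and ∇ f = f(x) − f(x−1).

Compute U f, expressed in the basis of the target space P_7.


g(x) = 2x^7 + 49x^6 + 167x^5 + (2530/3)x^4 + (4352/3)x^3 + (11911/6)x^2 + 1338x + 5077/12

Δ f = 2x^7 + 7x^6 + 41x^5 + (265/3)x^4 + (332/3)x^3 + (511/6)x^2 + (109/3)x + 27/4
∇ Δ f = 14x^6 + 170x^4 + (40/3)x^3 + 149x^2 + (44/3)x + 19/2
E_{1} Δ f = 2x^7 + 21x^6 + 125x^5 + (1405/3)x^4 + 1084x^3 + (9025/6)x^2 + 1153x + 1509/4
D Δ f = 14x^6 + 42x^5 + 205x^4 + (1060/3)x^3 + 332x^2 + (511/3)x + 109/3
(∇ + E_{1} + D) Δ f = 2x^7 + 49x^6 + 167x^5 + (2530/3)x^4 + (4352/3)x^3 + (11911/6)x^2 + 1338x + 5077/12


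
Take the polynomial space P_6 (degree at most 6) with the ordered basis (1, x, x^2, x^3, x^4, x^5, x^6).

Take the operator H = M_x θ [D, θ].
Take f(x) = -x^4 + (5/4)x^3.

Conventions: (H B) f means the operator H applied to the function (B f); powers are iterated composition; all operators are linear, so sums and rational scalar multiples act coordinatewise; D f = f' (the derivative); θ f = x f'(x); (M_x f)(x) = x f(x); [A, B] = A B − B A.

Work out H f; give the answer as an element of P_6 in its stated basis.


the image equals g(x) = -12x^4 + (15/2)x^3

θ f = -4x^4 + (15/4)x^3
D θ f = -16x^3 + (45/4)x^2
D f = -4x^3 + (15/4)x^2
θ D f = -12x^3 + (15/2)x^2
[D, θ] f = -4x^3 + (15/4)x^2
θ [D, θ] f = -12x^3 + (15/2)x^2
M_x θ [D, θ] f = -12x^4 + (15/2)x^3


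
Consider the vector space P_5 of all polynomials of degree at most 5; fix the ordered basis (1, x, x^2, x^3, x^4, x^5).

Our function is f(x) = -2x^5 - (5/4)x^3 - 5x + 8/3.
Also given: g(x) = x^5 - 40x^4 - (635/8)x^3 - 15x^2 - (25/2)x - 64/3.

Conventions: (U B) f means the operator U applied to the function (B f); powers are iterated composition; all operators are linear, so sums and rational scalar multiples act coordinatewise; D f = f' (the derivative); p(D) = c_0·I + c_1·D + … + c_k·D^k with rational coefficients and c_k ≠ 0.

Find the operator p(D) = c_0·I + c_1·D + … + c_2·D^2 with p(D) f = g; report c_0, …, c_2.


D^0 f = -2x^5 - (5/4)x^3 - 5x + 8/3
D^1 f = -10x^4 - (15/4)x^2 - 5
D^2 f = -40x^3 - (15/2)x
matching coefficients of g against c_0 f + c_1 Df + … from the top degree down determines the c_i
solution: c_0 = -1/2, c_1 = 4, c_2 = 2

c_0 = -1/2, c_1 = 4, c_2 = 2


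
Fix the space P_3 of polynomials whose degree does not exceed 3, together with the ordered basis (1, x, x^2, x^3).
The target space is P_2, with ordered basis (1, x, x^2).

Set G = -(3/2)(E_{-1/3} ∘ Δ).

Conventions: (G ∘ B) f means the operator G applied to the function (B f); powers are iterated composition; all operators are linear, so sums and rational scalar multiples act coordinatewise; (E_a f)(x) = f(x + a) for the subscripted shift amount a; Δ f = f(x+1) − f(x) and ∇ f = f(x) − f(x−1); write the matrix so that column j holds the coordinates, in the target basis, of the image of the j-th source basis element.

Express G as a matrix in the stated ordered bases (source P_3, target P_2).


the matrix is [[0, -3/2, -1/2, -1/2]; [0, 0, -3, -3/2]; [0, 0, 0, -9/2]] (rows listed top to bottom)

image of 1: 0
image of x: -3/2
image of x^2: -3x - 1/2
image of x^3: -(9/2)x^2 - (3/2)x - 1/2
each image's coordinates form column j of the matrix


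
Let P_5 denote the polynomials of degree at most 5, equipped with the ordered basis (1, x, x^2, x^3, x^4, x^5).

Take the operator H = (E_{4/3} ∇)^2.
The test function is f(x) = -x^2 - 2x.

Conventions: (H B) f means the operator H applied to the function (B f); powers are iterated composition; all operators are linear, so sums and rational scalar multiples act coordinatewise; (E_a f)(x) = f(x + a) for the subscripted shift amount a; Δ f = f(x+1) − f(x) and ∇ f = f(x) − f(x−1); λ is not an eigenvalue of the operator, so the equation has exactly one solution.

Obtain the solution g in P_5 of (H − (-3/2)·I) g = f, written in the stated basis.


write g with unknown coordinates in the stated basis and equate coefficients in (H − (-3/2)·I) g = f
solving from the highest basis element down gives g = -(2/3)x^2 - (4/3)x + 8/9
check: H g = -4/3
so H g − (-3/2)·g = -x^2 - 2x = f ✓

g(x) = -(2/3)x^2 - (4/3)x + 8/9


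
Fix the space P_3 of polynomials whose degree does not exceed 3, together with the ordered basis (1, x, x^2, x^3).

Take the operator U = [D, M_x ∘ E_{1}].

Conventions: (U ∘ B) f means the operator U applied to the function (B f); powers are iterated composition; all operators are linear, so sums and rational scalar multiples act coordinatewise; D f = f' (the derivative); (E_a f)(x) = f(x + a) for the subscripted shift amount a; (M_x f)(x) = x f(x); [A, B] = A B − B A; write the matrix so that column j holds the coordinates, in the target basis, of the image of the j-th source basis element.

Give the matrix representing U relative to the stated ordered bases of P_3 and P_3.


image of 1: 1
image of x: x + 1
image of x^2: x^2 + 2x + 1
image of x^3: x^3 + 3x^2 + 3x + 1
each image's coordinates form column j of the matrix

the matrix is [[1, 1, 1, 1]; [0, 1, 2, 3]; [0, 0, 1, 3]; [0, 0, 0, 1]] (rows listed top to bottom)


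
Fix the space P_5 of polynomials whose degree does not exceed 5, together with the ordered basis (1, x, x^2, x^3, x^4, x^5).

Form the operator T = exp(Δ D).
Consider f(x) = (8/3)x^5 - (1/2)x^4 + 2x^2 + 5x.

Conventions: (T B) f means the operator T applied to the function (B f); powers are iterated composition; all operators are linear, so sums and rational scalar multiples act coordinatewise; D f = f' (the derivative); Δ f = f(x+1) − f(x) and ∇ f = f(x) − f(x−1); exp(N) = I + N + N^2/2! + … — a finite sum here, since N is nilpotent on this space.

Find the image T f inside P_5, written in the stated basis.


order-1 term: (160/3)x^3 + 74x^2 + (142/3)x + 46/3
order-2 term: 160x + 154
the series for exp(Δ D) f terminates at order 2
exp(Δ D) f = (8/3)x^5 - (1/2)x^4 + (160/3)x^3 + 76x^2 + (637/3)x + 508/3

g(x) = (8/3)x^5 - (1/2)x^4 + (160/3)x^3 + 76x^2 + (637/3)x + 508/3


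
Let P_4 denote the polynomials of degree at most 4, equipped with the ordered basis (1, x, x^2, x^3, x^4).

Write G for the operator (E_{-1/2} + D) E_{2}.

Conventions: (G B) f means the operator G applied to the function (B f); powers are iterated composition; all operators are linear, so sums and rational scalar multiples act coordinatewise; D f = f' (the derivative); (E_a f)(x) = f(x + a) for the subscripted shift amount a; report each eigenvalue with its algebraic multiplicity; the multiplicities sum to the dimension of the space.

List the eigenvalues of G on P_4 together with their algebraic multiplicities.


λ = 1 (multiplicity 5)

image of 1: 1
image of x: x + 5/2
image of x^2: x^2 + 5x + 25/4
image of x^3: x^3 + (15/2)x^2 + (75/4)x + 123/8
image of x^4: x^4 + 10x^3 + (75/2)x^2 + (123/2)x + 593/16
the matrix is upper triangular; its diagonal is (1, 1, 1, 1, 1)
for a triangular matrix the eigenvalues are the diagonal entries, with algebraic multiplicity their repetition count


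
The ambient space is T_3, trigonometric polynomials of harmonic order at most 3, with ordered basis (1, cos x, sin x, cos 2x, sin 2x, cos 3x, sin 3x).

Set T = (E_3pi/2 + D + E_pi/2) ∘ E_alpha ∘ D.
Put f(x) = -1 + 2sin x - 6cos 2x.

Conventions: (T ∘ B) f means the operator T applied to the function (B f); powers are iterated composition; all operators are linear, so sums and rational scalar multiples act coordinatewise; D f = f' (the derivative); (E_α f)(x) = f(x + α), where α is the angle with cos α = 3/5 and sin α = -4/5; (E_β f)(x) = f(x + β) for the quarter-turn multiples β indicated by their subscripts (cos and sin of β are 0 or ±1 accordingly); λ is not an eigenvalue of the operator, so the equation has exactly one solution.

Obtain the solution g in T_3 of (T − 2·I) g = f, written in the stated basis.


write g with unknown coordinates in the stated basis and equate coefficients in (T − 2·I) g = f
solving from the highest basis element down gives g = 1/2 - (8/37)cos x - (26/37)sin x + (177/293)cos 2x - (186/293)sin 2x
check: T g = -(16/37)cos x + (22/37)sin x - (1404/293)cos 2x - (372/293)sin 2x
so T g − 2·g = -1 + 2sin x - 6cos 2x = f ✓

the result is g(x) = 1/2 - (8/37)cos x - (26/37)sin x + (177/293)cos 2x - (186/293)sin 2x


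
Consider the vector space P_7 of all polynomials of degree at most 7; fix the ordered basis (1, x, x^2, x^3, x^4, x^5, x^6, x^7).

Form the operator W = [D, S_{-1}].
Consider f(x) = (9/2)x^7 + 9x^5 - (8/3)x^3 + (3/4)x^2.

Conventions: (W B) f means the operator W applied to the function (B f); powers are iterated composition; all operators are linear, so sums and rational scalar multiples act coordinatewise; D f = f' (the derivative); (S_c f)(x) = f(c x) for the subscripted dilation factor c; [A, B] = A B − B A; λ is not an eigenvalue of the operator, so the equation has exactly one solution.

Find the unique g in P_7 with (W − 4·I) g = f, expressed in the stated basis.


the image equals g(x) = -(9/8)x^7 + (63/16)x^6 + (153/16)x^5 - (765/32)x^4 - (2263/48)x^3 + (2257/32)x^2 + (2257/32)x - 2257/64

write g with unknown coordinates in the stated basis and equate coefficients in (W − 4·I) g = f
solving from the highest basis element down gives g = -(9/8)x^7 + (63/16)x^6 + (153/16)x^5 - (765/32)x^4 - (2263/48)x^3 + (2257/32)x^2 + (2257/32)x - 2257/64
check: W g = (63/4)x^6 + (189/4)x^5 - (765/8)x^4 - (765/4)x^3 + (2263/8)x^2 + (2257/8)x - 2257/16
so W g − 4·g = (9/2)x^7 + 9x^5 - (8/3)x^3 + (3/4)x^2 = f ✓


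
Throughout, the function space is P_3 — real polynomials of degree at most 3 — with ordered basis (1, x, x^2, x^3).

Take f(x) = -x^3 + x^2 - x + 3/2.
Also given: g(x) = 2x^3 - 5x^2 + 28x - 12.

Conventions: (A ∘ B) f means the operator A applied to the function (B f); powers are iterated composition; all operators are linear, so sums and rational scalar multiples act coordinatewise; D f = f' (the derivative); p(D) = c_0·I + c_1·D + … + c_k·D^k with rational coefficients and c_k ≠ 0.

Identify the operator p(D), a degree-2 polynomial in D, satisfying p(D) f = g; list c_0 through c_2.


D^0 f = -x^3 + x^2 - x + 3/2
D^1 f = -3x^2 + 2x - 1
D^2 f = -6x + 2
matching coefficients of g against c_0 f + c_1 Df + … from the top degree down determines the c_i
solution: c_0 = -2, c_1 = 1, c_2 = -4

p(D) = -2·I + D − 4·D^2, i.e. c_0 = -2, c_1 = 1, c_2 = -4


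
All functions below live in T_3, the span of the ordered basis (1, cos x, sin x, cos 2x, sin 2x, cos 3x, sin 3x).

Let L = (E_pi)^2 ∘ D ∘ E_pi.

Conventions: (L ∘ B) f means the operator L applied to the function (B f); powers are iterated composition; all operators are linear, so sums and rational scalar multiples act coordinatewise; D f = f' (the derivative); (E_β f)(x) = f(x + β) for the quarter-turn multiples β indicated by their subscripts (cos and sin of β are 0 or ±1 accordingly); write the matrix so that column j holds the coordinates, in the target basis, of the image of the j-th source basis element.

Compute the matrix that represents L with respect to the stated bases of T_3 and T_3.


the matrix is [[0, 0, 0, 0, 0, 0, 0]; [0, 0, -1, 0, 0, 0, 0]; [0, 1, 0, 0, 0, 0, 0]; [0, 0, 0, 0, 2, 0, 0]; [0, 0, 0, -2, 0, 0, 0]; [0, 0, 0, 0, 0, 0, -3]; [0, 0, 0, 0, 0, 3, 0]] (rows listed top to bottom)

image of 1: 0
image of cos x: sin x
image of sin x: -cos x
image of cos 2x: -2sin 2x
image of sin 2x: 2cos 2x
image of cos 3x: 3sin 3x
image of sin 3x: -3cos 3x
each image's coordinates form column j of the matrix


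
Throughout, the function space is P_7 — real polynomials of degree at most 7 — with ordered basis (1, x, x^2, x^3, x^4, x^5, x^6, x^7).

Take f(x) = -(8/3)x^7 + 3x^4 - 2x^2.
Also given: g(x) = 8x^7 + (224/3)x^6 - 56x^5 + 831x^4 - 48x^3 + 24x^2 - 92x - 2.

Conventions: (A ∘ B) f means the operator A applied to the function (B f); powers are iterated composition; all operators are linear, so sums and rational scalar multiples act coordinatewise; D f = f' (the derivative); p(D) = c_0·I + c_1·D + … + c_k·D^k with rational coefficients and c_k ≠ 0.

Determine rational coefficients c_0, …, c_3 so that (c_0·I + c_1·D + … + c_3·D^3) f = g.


D^0 f = -(8/3)x^7 + 3x^4 - 2x^2
D^1 f = -(56/3)x^6 + 12x^3 - 4x
D^2 f = -112x^5 + 36x^2 - 4
D^3 f = -560x^4 + 72x
matching coefficients of g against c_0 f + c_1 Df + … from the top degree down determines the c_i
solution: c_0 = -3, c_1 = -4, c_2 = 1/2, c_3 = -3/2

p(D) = -3·I − 4·D + (1/2)·D^2 − (3/2)·D^3, i.e. c_0 = -3, c_1 = -4, c_2 = 1/2, c_3 = -3/2


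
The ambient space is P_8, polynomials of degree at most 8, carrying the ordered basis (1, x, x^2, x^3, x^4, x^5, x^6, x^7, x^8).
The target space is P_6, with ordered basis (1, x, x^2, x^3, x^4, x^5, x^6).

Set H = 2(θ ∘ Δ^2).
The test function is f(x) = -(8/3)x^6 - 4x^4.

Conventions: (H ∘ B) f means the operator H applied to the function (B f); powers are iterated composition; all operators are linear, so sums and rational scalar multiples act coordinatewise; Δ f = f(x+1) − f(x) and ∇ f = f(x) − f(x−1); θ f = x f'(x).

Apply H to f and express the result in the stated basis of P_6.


the image equals g(x) = -640x^4 - 1920x^3 - 2432x^2 - 1152x

Δ f = -16x^5 - 40x^4 - (208/3)x^3 - 64x^2 - 32x - 20/3
Δ Δ f = -80x^4 - 320x^3 - 608x^2 - 576x - 664/3
θ Δ^2 f = -320x^4 - 960x^3 - 1216x^2 - 576x
(2(θ ∘ Δ^2)) f = -640x^4 - 1920x^3 - 2432x^2 - 1152x


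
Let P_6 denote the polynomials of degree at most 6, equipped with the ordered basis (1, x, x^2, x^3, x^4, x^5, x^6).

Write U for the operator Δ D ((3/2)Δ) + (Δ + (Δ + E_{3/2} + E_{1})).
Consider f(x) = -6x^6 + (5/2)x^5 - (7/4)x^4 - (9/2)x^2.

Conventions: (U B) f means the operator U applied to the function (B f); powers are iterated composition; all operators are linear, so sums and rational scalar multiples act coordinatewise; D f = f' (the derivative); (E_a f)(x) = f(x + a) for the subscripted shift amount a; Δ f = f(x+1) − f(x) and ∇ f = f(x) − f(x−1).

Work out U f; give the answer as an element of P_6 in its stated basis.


the image equals g(x) = -12x^6 - 157x^5 - (1679/4)x^4 - (6981/4)x^3 - (29163/8)x^2 - (120279/32)x - 48579/32

Δ f = -36x^5 - (155/2)x^4 - 102x^3 - (151/2)x^2 - (79/2)x - 39/4
((3/2)Δ) f = -54x^5 - (465/4)x^4 - 153x^3 - (453/4)x^2 - (237/4)x - 117/8
D ((3/2)Δ) f = -270x^4 - 465x^3 - 459x^2 - (453/2)x - 237/4
Δ D ((3/2)Δ) f = -1080x^3 - 3015x^2 - 3393x - 2841/2
Δ f = -36x^5 - (155/2)x^4 - 102x^3 - (151/2)x^2 - (79/2)x - 39/4
Δ f = -36x^5 - (155/2)x^4 - 102x^3 - (151/2)x^2 - (79/2)x - 39/4
E_{3/2} f = -6x^6 - (103/2)x^5 - (371/2)x^4 - (1437/4)x^3 - (3195/8)x^2 - (7911/32)x - 2187/32
E_{1} f = -6x^6 - (67/2)x^5 - (317/4)x^4 - 102x^3 - 80x^2 - (79/2)x - 39/4
(Δ + E_{3/2} + E_{1}) f = -12x^6 - 121x^5 - (1369/4)x^4 - (2253/4)x^3 - (4439/8)x^2 - (10439/32)x - 2811/32
(Δ + (Δ + E_{3/2} + E_{1})) f = -12x^6 - 157x^5 - (1679/4)x^4 - (2661/4)x^3 - (5043/8)x^2 - (11703/32)x - 3123/32
(Δ D ((3/2)Δ) + (Δ + (Δ + E_{3/2} + E_{1}))) f = -12x^6 - 157x^5 - (1679/4)x^4 - (6981/4)x^3 - (29163/8)x^2 - (120279/32)x - 48579/32


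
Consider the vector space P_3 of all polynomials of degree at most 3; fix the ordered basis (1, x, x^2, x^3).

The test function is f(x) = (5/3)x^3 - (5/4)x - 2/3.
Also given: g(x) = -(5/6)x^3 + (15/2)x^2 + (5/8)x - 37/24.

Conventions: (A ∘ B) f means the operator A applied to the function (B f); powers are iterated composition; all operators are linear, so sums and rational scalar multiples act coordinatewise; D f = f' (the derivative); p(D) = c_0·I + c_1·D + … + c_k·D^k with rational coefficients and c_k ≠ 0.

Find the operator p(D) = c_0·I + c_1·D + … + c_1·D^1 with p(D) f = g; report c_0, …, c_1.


c_0 = -1/2, c_1 = 3/2

D^0 f = (5/3)x^3 - (5/4)x - 2/3
D^1 f = 5x^2 - 5/4
matching coefficients of g against c_0 f + c_1 Df + … from the top degree down determines the c_i
solution: c_0 = -1/2, c_1 = 3/2


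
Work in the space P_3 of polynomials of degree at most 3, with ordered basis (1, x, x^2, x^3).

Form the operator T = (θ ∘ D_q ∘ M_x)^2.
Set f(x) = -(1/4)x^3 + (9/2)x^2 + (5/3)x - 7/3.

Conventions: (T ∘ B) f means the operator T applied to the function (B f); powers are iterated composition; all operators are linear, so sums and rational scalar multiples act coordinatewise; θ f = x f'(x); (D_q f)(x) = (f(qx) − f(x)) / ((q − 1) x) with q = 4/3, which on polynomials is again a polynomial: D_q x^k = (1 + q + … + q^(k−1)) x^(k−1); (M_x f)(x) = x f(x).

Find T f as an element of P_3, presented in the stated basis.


M_x f = -(1/4)x^4 + (9/2)x^3 + (5/3)x^2 - (7/3)x
D_q M_x f = -(175/108)x^3 + (37/2)x^2 + (35/9)x - 7/3
θ D_q M_x f = -(175/36)x^3 + 37x^2 + (35/9)x
M_x (θ ∘ D_q ∘ M_x) f = -(175/36)x^4 + 37x^3 + (35/9)x^2
D_q M_x (θ ∘ D_q ∘ M_x) f = -(30625/972)x^3 + (1369/9)x^2 + (245/27)x
θ D_q M_x (θ ∘ D_q ∘ M_x) f = -(30625/324)x^3 + (2738/9)x^2 + (245/27)x

the image equals g(x) = -(30625/324)x^3 + (2738/9)x^2 + (245/27)x


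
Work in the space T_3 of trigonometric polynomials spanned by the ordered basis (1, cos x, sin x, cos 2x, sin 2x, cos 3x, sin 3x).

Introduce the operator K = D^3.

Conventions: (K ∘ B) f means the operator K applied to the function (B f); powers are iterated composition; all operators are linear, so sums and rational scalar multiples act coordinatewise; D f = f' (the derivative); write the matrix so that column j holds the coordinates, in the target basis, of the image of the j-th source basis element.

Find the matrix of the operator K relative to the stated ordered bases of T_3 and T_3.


the matrix is [[0, 0, 0, 0, 0, 0, 0]; [0, 0, -1, 0, 0, 0, 0]; [0, 1, 0, 0, 0, 0, 0]; [0, 0, 0, 0, -8, 0, 0]; [0, 0, 0, 8, 0, 0, 0]; [0, 0, 0, 0, 0, 0, -27]; [0, 0, 0, 0, 0, 27, 0]] (rows listed top to bottom)

image of 1: 0
image of cos x: sin x
image of sin x: -cos x
image of cos 2x: 8sin 2x
image of sin 2x: -8cos 2x
image of cos 3x: 27sin 3x
image of sin 3x: -27cos 3x
each image's coordinates form column j of the matrix


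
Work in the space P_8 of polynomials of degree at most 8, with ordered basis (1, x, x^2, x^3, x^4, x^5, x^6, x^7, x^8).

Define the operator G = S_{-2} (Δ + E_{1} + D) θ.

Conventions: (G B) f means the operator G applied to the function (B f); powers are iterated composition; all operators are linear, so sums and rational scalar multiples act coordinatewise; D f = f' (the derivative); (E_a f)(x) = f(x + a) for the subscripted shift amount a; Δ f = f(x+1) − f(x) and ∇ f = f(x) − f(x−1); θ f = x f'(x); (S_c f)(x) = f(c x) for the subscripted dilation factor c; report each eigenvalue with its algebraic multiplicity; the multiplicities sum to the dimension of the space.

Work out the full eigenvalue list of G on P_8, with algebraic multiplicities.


image of 1: 0
image of x: -2x + 3
image of x^2: 8x^2 - 24x + 4
image of x^3: -24x^3 + 108x^2 - 36x + 6
image of x^4: 64x^4 - 384x^3 + 192x^2 - 64x + 8
image of x^5: -160x^5 + 1200x^4 - 800x^3 + 400x^2 - 100x + 10
image of x^6: 384x^6 - 3456x^5 + 2880x^4 - 1920x^3 + 720x^2 - 144x + 12
image of x^7: -896x^7 + 9408x^6 - 9408x^5 + 7840x^4 - 3920x^3 + 1176x^2 - 196x + 14
image of x^8: 2048x^8 - 24576x^7 + 28672x^6 - 28672x^5 + 17920x^4 - 7168x^3 + 1792x^2 - 256x + 16
the matrix is upper triangular; its diagonal is (0, -2, 8, -24, 64, -160, 384, -896, 2048)
for a triangular matrix the eigenvalues are the diagonal entries, with algebraic multiplicity their repetition count

λ = -896 (multiplicity 1), λ = -160 (multiplicity 1), λ = -24 (multiplicity 1), λ = -2 (multiplicity 1), λ = 0 (multiplicity 1), λ = 8 (multiplicity 1), λ = 64 (multiplicity 1), λ = 384 (multiplicity 1), λ = 2048 (multiplicity 1)


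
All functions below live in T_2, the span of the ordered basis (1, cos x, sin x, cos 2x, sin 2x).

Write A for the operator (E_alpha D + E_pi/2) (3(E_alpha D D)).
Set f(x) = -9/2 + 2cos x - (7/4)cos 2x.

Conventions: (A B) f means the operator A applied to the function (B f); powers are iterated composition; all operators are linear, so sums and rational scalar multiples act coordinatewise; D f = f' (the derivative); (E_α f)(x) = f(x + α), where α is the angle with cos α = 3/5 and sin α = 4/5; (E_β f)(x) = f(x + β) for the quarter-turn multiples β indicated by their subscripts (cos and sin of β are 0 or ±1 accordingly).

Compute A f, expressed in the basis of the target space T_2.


the image equals g(x) = (264/25)cos x + (48/25)sin x + (17787/625)cos 2x + (34734/625)sin 2x

D f = -2sin x + (7/2)sin 2x
D D f = -2cos x + 7cos 2x
E_alpha D D f = -(6/5)cos x + (8/5)sin x - (49/25)cos 2x - (168/25)sin 2x
(3(E_alpha D D)) f = -(18/5)cos x + (24/5)sin x - (147/25)cos 2x - (504/25)sin 2x
D (3(E_alpha D D)) f = (24/5)cos x + (18/5)sin x - (1008/25)cos 2x + (294/25)sin 2x
E_alpha D (3(E_alpha D D)) f = (144/25)cos x - (42/25)sin x + (14112/625)cos 2x + (22134/625)sin 2x
E_pi/2 (3(E_alpha D D)) f = (24/5)cos x + (18/5)sin x + (147/25)cos 2x + (504/25)sin 2x
(E_alpha D + E_pi/2) (3(E_alpha D D)) f = (264/25)cos x + (48/25)sin x + (17787/625)cos 2x + (34734/625)sin 2x


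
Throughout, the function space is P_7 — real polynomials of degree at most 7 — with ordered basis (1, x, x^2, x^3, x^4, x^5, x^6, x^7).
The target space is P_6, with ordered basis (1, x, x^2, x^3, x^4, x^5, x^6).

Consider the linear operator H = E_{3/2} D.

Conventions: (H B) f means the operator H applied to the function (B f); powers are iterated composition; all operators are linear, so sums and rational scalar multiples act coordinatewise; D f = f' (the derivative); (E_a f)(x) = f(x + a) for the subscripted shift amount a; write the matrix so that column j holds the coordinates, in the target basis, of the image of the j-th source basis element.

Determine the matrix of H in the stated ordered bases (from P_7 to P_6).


the matrix is [[0, 1, 3, 27/4, 27/2, 405/16, 729/16, 5103/64]; [0, 0, 2, 9, 27, 135/2, 1215/8, 5103/16]; [0, 0, 0, 3, 18, 135/2, 405/2, 8505/16]; [0, 0, 0, 0, 4, 30, 135, 945/2]; [0, 0, 0, 0, 0, 5, 45, 945/4]; [0, 0, 0, 0, 0, 0, 6, 63]; [0, 0, 0, 0, 0, 0, 0, 7]] (rows listed top to bottom)

image of 1: 0
image of x: 1
image of x^2: 2x + 3
image of x^3: 3x^2 + 9x + 27/4
image of x^4: 4x^3 + 18x^2 + 27x + 27/2
image of x^5: 5x^4 + 30x^3 + (135/2)x^2 + (135/2)x + 405/16
image of x^6: 6x^5 + 45x^4 + 135x^3 + (405/2)x^2 + (1215/8)x + 729/16
image of x^7: 7x^6 + 63x^5 + (945/4)x^4 + (945/2)x^3 + (8505/16)x^2 + (5103/16)x + 5103/64
each image's coordinates form column j of the matrix


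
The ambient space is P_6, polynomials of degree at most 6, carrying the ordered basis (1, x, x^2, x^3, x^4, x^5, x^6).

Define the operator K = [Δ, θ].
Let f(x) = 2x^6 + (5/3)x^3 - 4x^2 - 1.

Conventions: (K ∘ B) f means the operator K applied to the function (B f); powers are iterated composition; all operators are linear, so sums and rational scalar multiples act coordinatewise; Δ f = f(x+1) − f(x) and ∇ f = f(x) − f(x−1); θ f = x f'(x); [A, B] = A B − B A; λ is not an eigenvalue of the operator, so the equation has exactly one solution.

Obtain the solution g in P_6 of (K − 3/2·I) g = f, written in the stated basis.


the result is g(x) = -(4/3)x^6 - (16/3)x^5 - (400/9)x^4 - (6590/27)x^3 - (27028/27)x^2 - (223912/81)x - 925034/243

write g with unknown coordinates in the stated basis and equate coefficients in (K − 3/2·I) g = f
solving from the highest basis element down gives g = -(4/3)x^6 - (16/3)x^5 - (400/9)x^4 - (6590/27)x^3 - (27028/27)x^2 - (223912/81)x - 925034/243
check: K g = -8x^5 - (200/3)x^4 - (3280/9)x^3 - (13550/9)x^2 - (111956/27)x - 462598/81
so K g − 3/2·g = 2x^6 + (5/3)x^3 - 4x^2 - 1 = f ✓


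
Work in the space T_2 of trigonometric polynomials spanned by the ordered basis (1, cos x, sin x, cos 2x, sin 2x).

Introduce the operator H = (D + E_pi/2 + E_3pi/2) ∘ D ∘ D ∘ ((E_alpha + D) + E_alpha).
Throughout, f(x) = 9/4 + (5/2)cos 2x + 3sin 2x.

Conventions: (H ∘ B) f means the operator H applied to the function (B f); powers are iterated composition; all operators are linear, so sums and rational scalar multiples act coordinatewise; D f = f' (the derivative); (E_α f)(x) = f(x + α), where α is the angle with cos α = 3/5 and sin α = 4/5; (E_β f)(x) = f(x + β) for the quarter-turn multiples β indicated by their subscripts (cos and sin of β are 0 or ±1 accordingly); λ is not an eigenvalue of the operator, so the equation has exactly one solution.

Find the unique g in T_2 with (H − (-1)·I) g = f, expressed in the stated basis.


write g with unknown coordinates in the stated basis and equate coefficients in (H − (-1)·I) g = f
solving from the highest basis element down gives g = 9/4 - (31/1690)cos 2x + (71/845)sin 2x
check: H g = (2128/845)cos 2x + (2464/845)sin 2x
so H g − (-1)·g = 9/4 + (5/2)cos 2x + 3sin 2x = f ✓

the result is g(x) = 9/4 - (31/1690)cos 2x + (71/845)sin 2x


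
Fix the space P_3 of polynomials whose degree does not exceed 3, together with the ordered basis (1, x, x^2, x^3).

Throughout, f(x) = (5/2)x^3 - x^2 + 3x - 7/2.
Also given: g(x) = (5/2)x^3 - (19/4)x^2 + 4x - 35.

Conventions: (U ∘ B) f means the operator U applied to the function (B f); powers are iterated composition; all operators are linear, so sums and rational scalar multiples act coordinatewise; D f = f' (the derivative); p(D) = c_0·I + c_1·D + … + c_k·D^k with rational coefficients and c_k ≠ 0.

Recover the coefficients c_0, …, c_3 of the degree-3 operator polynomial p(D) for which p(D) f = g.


c_0 = 1, c_1 = -1/2, c_2 = 0, c_3 = -2

D^0 f = (5/2)x^3 - x^2 + 3x - 7/2
D^1 f = (15/2)x^2 - 2x + 3
D^2 f = 15x - 2
D^3 f = 15
matching coefficients of g against c_0 f + c_1 Df + … from the top degree down determines the c_i
solution: c_0 = 1, c_1 = -1/2, c_2 = 0, c_3 = -2


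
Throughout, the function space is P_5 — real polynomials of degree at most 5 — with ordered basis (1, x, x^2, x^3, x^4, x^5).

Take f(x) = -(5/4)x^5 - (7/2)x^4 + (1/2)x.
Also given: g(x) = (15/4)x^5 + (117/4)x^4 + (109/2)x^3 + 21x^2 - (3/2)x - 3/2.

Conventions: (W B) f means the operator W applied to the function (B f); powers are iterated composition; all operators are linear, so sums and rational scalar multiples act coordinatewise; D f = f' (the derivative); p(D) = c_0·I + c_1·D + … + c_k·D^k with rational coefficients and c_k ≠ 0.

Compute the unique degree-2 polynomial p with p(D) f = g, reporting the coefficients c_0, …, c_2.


D^0 f = -(5/4)x^5 - (7/2)x^4 + (1/2)x
D^1 f = -(25/4)x^4 - 14x^3 + 1/2
D^2 f = -25x^3 - 42x^2
matching coefficients of g against c_0 f + c_1 Df + … from the top degree down determines the c_i
solution: c_0 = -3, c_1 = -3, c_2 = -1/2

c_0 = -3, c_1 = -3, c_2 = -1/2


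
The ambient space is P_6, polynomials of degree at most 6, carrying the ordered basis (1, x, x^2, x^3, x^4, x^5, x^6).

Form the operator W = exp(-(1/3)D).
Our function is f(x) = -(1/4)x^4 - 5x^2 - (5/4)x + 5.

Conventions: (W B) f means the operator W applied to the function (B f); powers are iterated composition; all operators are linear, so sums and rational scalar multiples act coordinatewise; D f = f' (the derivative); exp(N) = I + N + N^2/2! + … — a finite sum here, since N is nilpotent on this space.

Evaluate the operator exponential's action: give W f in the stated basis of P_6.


the image equals g(x) = -(1/4)x^4 + (1/3)x^3 - (31/6)x^2 + (229/108)x + 787/162

order-1 term: (1/3)x^3 + (10/3)x + 5/12
order-2 term: -(1/6)x^2 - 5/9
order-3 term: (1/27)x
order-4 term: -1/324
the series for exp(-(1/3)D) f terminates at order 4
exp(-(1/3)D) f = -(1/4)x^4 + (1/3)x^3 - (31/6)x^2 + (229/108)x + 787/162


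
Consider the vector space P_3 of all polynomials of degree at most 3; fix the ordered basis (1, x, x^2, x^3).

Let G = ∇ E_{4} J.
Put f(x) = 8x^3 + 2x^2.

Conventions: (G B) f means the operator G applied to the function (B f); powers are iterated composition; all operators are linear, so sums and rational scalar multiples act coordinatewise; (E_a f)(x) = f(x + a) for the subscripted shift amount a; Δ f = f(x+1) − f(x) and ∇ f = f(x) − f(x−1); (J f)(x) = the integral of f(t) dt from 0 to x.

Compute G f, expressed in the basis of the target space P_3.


the result is g(x) = 8x^3 + 86x^2 + 310x + 1124/3

J f = 2x^4 + (2/3)x^3
E_{4} J f = 2x^4 + (98/3)x^3 + 200x^2 + 544x + 1664/3
∇ E_{4} J f = 8x^3 + 86x^2 + 310x + 1124/3


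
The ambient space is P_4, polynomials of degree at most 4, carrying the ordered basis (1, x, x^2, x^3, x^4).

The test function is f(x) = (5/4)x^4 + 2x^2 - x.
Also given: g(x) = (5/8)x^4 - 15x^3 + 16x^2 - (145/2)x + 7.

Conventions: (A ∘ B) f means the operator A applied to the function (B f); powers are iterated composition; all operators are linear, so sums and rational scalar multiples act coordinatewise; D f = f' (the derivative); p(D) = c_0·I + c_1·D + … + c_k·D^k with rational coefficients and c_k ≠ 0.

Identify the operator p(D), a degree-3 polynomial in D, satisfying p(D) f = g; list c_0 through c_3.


D^0 f = (5/4)x^4 + 2x^2 - x
D^1 f = 5x^3 + 4x - 1
D^2 f = 15x^2 + 4
D^3 f = 30x
matching coefficients of g against c_0 f + c_1 Df + … from the top degree down determines the c_i
solution: c_0 = 1/2, c_1 = -3, c_2 = 1, c_3 = -2

c_0 = 1/2, c_1 = -3, c_2 = 1, c_3 = -2


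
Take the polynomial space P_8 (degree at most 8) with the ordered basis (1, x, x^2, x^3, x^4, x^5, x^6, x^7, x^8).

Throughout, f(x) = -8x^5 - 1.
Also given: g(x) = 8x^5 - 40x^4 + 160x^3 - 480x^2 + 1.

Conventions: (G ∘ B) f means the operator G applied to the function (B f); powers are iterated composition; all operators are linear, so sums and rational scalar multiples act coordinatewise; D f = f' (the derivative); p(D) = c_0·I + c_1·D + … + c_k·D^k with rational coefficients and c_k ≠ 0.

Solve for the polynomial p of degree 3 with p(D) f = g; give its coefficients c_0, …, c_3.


p(D) = -I + D − D^2 + D^3, i.e. c_0 = -1, c_1 = 1, c_2 = -1, c_3 = 1

D^0 f = -8x^5 - 1
D^1 f = -40x^4
D^2 f = -160x^3
D^3 f = -480x^2
matching coefficients of g against c_0 f + c_1 Df + … from the top degree down determines the c_i
solution: c_0 = -1, c_1 = 1, c_2 = -1, c_3 = 1


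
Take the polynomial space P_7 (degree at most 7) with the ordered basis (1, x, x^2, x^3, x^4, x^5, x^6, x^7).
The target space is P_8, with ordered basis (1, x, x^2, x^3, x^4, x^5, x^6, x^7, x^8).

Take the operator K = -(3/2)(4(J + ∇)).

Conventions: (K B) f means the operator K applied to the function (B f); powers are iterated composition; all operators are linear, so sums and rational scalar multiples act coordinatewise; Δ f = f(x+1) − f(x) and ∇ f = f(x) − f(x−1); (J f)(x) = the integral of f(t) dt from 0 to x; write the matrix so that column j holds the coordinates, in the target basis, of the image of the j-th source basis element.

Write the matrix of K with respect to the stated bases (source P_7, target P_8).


the matrix is [[0, -6, 6, -6, 6, -6, 6, -6]; [-6, 0, -12, 18, -24, 30, -36, 42]; [0, -3, 0, -18, 36, -60, 90, -126]; [0, 0, -2, 0, -24, 60, -120, 210]; [0, 0, 0, -3/2, 0, -30, 90, -210]; [0, 0, 0, 0, -6/5, 0, -36, 126]; [0, 0, 0, 0, 0, -1, 0, -42]; [0, 0, 0, 0, 0, 0, -6/7, 0]; [0, 0, 0, 0, 0, 0, 0, -3/4]] (rows listed top to bottom)

image of 1: -6x
image of x: -3x^2 - 6
image of x^2: -2x^3 - 12x + 6
image of x^3: -(3/2)x^4 - 18x^2 + 18x - 6
image of x^4: -(6/5)x^5 - 24x^3 + 36x^2 - 24x + 6
image of x^5: -x^6 - 30x^4 + 60x^3 - 60x^2 + 30x - 6
image of x^6: -(6/7)x^7 - 36x^5 + 90x^4 - 120x^3 + 90x^2 - 36x + 6
image of x^7: -(3/4)x^8 - 42x^6 + 126x^5 - 210x^4 + 210x^3 - 126x^2 + 42x - 6
each image's coordinates form column j of the matrix


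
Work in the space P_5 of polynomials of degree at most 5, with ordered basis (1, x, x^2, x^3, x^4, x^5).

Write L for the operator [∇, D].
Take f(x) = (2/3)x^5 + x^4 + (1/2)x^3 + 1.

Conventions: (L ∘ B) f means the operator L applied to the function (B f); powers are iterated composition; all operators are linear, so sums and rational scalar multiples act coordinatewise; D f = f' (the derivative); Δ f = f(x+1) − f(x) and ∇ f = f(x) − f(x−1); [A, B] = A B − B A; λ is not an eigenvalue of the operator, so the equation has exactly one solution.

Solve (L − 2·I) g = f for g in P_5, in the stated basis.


write g with unknown coordinates in the stated basis and equate coefficients in (L − 2·I) g = f
solving from the highest basis element down gives g = -(1/3)x^5 - (1/2)x^4 - (1/4)x^3 - 1/2
check: L g = 0
so L g − 2·g = (2/3)x^5 + x^4 + (1/2)x^3 + 1 = f ✓

g(x) = -(1/3)x^5 - (1/2)x^4 - (1/4)x^3 - 1/2


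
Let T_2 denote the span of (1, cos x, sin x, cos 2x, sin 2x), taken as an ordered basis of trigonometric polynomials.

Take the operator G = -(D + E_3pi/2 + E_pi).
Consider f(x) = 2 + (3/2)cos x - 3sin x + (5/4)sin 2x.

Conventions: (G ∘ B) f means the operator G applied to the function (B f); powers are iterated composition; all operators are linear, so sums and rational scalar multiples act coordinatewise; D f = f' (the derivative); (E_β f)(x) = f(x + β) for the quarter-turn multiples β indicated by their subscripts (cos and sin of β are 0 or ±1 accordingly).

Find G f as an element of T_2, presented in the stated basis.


D f = -3cos x - (3/2)sin x + (5/2)cos 2x
E_3pi/2 f = 2 + 3cos x + (3/2)sin x - (5/4)sin 2x
E_pi f = 2 - (3/2)cos x + 3sin x + (5/4)sin 2x
(D + E_3pi/2 + E_pi) f = 4 - (3/2)cos x + 3sin x + (5/2)cos 2x
(-(D + E_3pi/2 + E_pi)) f = -4 + (3/2)cos x - 3sin x - (5/2)cos 2x

g(x) = -4 + (3/2)cos x - 3sin x - (5/2)cos 2x


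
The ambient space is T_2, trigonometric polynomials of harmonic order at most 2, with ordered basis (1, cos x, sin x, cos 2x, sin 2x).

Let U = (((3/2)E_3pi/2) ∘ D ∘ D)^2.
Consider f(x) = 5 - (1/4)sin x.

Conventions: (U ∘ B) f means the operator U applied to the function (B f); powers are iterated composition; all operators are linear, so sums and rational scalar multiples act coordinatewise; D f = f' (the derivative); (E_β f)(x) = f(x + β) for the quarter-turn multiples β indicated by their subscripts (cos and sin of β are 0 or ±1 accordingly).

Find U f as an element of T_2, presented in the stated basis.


g(x) = (9/16)sin x

D f = -(1/4)cos x
D D f = (1/4)sin x
E_3pi/2 D D f = -(1/4)cos x
((3/2)E_3pi/2) D D f = -(3/8)cos x
D (((3/2)E_3pi/2) ∘ D ∘ D) f = (3/8)sin x
D D (((3/2)E_3pi/2) ∘ D ∘ D) f = (3/8)cos x
E_3pi/2 D D (((3/2)E_3pi/2) ∘ D ∘ D) f = (3/8)sin x
((3/2)E_3pi/2) D D (((3/2)E_3pi/2) ∘ D ∘ D) f = (9/16)sin x


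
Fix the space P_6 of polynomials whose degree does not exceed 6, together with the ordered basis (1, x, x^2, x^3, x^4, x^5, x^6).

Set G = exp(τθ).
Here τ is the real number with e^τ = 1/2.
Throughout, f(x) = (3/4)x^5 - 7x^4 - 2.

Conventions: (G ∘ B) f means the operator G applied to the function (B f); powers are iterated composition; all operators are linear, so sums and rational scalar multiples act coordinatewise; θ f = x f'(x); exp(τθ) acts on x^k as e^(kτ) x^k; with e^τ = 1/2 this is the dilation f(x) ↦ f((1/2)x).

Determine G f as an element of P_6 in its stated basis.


the result is g(x) = (3/128)x^5 - (7/16)x^4 - 2

exp(τθ) x^k = e^(kτ) x^k; with e^τ = 1/2 this sends x^k to (1/2)^k x^k
x^4 ↦ 1/16 x^4
x^5 ↦ 1/32 x^5
applying this coordinatewise to f: exp(τθ) f = (3/128)x^5 - (7/16)x^4 - 2


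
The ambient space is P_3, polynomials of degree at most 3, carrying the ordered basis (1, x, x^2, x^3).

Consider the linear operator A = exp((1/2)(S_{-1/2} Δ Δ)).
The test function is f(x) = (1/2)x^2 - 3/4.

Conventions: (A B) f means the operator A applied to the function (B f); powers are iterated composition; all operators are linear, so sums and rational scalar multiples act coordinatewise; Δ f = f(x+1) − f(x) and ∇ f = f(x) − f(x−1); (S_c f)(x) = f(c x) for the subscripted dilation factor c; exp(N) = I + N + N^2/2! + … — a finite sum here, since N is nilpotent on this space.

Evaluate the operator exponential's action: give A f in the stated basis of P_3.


order-1 term: 1/2
the series for exp((1/2)(S_{-1/2} Δ Δ)) f terminates at order 1
exp((1/2)(S_{-1/2} Δ Δ)) f = (1/2)x^2 - 1/4

g(x) = (1/2)x^2 - 1/4


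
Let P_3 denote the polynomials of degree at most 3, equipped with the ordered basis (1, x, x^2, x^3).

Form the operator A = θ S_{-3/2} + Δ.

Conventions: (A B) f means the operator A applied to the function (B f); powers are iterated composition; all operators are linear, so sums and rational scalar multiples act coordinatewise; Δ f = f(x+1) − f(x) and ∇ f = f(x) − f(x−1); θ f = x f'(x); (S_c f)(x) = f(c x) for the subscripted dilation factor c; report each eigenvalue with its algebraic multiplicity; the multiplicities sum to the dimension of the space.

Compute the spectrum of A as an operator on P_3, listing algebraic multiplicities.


λ = -81/8 (multiplicity 1), λ = -3/2 (multiplicity 1), λ = 0 (multiplicity 1), λ = 9/2 (multiplicity 1)

image of 1: 0
image of x: -(3/2)x + 1
image of x^2: (9/2)x^2 + 2x + 1
image of x^3: -(81/8)x^3 + 3x^2 + 3x + 1
the matrix is upper triangular; its diagonal is (0, -3/2, 9/2, -81/8)
for a triangular matrix the eigenvalues are the diagonal entries, with algebraic multiplicity their repetition count


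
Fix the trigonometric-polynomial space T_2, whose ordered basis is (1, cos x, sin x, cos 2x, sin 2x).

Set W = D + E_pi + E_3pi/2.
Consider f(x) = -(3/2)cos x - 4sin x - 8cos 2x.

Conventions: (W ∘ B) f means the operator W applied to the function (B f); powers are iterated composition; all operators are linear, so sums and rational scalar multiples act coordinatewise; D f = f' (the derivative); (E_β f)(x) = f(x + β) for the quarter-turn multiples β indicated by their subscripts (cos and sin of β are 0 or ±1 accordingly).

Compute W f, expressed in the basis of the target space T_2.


D f = -4cos x + (3/2)sin x + 16sin 2x
E_pi f = (3/2)cos x + 4sin x - 8cos 2x
E_3pi/2 f = 4cos x - (3/2)sin x + 8cos 2x
(D + E_pi + E_3pi/2) f = (3/2)cos x + 4sin x + 16sin 2x

g(x) = (3/2)cos x + 4sin x + 16sin 2x


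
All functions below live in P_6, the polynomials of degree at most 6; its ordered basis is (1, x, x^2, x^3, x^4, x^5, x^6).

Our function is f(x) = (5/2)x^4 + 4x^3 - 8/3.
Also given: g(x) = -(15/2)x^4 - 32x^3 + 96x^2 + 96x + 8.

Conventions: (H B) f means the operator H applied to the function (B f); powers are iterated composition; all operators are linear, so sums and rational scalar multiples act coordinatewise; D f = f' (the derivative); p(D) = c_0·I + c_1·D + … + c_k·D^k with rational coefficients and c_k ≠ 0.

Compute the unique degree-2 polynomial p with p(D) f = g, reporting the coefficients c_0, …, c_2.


D^0 f = (5/2)x^4 + 4x^3 - 8/3
D^1 f = 10x^3 + 12x^2
D^2 f = 30x^2 + 24x
matching coefficients of g against c_0 f + c_1 Df + … from the top degree down determines the c_i
solution: c_0 = -3, c_1 = -2, c_2 = 4

p(D) = -3·I − 2·D + 4·D^2, i.e. c_0 = -3, c_1 = -2, c_2 = 4
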